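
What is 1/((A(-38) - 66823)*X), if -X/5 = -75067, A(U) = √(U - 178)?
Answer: -66823/1675988459412575 - 6*I*√6/1675988459412575 ≈ -3.9871e-11 - 8.7691e-15*I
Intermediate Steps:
A(U) = √(-178 + U)
X = 375335 (X = -5*(-75067) = 375335)
1/((A(-38) - 66823)*X) = 1/(√(-178 - 38) - 66823*375335) = (1/375335)/(√(-216) - 66823) = (1/375335)/(6*I*√6 - 66823) = (1/375335)/(-66823 + 6*I*√6) = 1/(375335*(-66823 + 6*I*√6))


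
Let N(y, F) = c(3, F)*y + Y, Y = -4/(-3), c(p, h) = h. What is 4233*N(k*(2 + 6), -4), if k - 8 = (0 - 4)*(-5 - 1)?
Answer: -4328948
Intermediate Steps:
Y = 4/3 (Y = -4*(-⅓) = 4/3 ≈ 1.3333)
k = 32 (k = 8 + (0 - 4)*(-5 - 1) = 8 - 4*(-6) = 8 + 24 = 32)
N(y, F) = 4/3 + F*y (N(y, F) = F*y + 4/3 = 4/3 + F*y)
4233*N(k*(2 + 6), -4) = 4233*(4/3 - 128*(2 + 6)) = 4233*(4/3 - 128*8) = 4233*(4/3 - 4*256) = 4233*(4/3 - 1024) = 4233*(-3068/3) = -4328948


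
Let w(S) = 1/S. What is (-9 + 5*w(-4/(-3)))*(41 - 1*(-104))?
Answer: -3045/4 ≈ -761.25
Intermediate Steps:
w(S) = 1/S
(-9 + 5*w(-4/(-3)))*(41 - 1*(-104)) = (-9 + 5/((-4/(-3))))*(41 - 1*(-104)) = (-9 + 5/((-4*(-⅓))))*(41 + 104) = (-9 + 5/(4/3))*145 = (-9 + 5*(¾))*145 = (-9 + 15/4)*145 = -21/4*145 = -3045/4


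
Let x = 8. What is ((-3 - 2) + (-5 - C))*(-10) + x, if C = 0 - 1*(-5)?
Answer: 158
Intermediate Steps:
C = 5 (C = 0 + 5 = 5)
((-3 - 2) + (-5 - C))*(-10) + x = ((-3 - 2) + (-5 - 1*5))*(-10) + 8 = (-5 + (-5 - 5))*(-10) + 8 = (-5 - 10)*(-10) + 8 = -15*(-10) + 8 = 150 + 8 = 158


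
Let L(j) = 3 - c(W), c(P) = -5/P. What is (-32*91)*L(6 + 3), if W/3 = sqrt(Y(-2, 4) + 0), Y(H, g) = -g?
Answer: -8736 + 7280*I/3 ≈ -8736.0 + 2426.7*I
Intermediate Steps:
W = 6*I (W = 3*sqrt(-1*4 + 0) = 3*sqrt(-4 + 0) = 3*sqrt(-4) = 3*(2*I) = 6*I ≈ 6.0*I)
L(j) = 3 - 5*I/6 (L(j) = 3 - (-5)/(6*I) = 3 - (-5)*(-I/6) = 3 - 5*I/6)
(-32*91)*L(6 + 3) = (-32*91)*(3 - 5*I/6) = -2912*(3 - 5*I/6) = -8736 + 7280*I/3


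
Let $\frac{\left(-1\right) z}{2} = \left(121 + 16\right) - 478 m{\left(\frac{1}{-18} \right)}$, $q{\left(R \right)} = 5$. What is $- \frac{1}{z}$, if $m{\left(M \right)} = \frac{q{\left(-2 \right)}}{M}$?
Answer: $\frac{1}{86314} \approx 1.1586 \cdot 10^{-5}$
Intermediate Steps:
$m{\left(M \right)} = \frac{5}{M}$
$z = -86314$ ($z = - 2 \left(\left(121 + 16\right) - 478 \frac{5}{\frac{1}{-18}}\right) = - 2 \left(137 - 478 \frac{5}{- \frac{1}{18}}\right) = - 2 \left(137 - 478 \cdot 5 \left(-18\right)\right) = - 2 \left(137 - -43020\right) = - 2 \left(137 + 43020\right) = \left(-2\right) 43157 = -86314$)
$- \frac{1}{z} = - \frac{1}{-86314} = \left(-1\right) \left(- \frac{1}{86314}\right) = \frac{1}{86314}$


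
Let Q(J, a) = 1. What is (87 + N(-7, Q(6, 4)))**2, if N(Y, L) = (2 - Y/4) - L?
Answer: 128881/16 ≈ 8055.1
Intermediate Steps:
N(Y, L) = 2 - L - Y/4 (N(Y, L) = (2 - Y/4) - L = 2 - L - Y/4)
(87 + N(-7, Q(6, 4)))**2 = (87 + (2 - 1*1 - 1/4*(-7)))**2 = (87 + (2 - 1 + 7/4))**2 = (87 + 11/4)**2 = (359/4)**2 = 128881/16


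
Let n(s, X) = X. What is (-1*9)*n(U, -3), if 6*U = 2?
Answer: 27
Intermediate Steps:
U = ⅓ (U = (⅙)*2 = ⅓ ≈ 0.33333)
(-1*9)*n(U, -3) = -1*9*(-3) = -9*(-3) = 27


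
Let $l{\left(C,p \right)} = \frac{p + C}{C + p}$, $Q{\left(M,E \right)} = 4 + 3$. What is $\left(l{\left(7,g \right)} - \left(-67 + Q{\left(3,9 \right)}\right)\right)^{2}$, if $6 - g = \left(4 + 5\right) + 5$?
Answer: $3721$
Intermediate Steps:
$g = -8$ ($g = 6 - \left(\left(4 + 5\right) + 5\right) = 6 - \left(9 + 5\right) = 6 - 14 = -8$)
$Q{\left(M,E \right)} = 7$
$l{\left(C,p \right)} = 1$ ($l{\left(C,p \right)} = \frac{C + p}{C + p} = 1$)
$\left(l{\left(7,g \right)} - \left(-67 + Q{\left(3,9 \right)}\right)\right)^{2} = \left(1 + \left(67 - 7\right)\right)^{2} = \left(1 + 60\right)^{2} = 61^{2} = 3721$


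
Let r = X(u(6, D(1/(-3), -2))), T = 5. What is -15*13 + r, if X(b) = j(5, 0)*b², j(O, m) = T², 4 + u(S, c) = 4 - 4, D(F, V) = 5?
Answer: 205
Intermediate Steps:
u(S, c) = -4 (u(S, c) = -4 + (4 - 4) = -4 + 0 = -4)
j(O, m) = 25 (j(O, m) = 5² = 25)
X(b) = 25*b²
r = 400 (r = 25*(-4)² = 25*16 = 400)
-15*13 + r = -15*13 + 400 = -195 + 400 = 205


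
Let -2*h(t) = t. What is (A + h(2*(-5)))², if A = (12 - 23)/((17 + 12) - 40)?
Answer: 36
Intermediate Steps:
h(t) = -t/2
A = 1 (A = -11/(29 - 40) = -11/(-11) = -11*(-1/11) = 1)
(A + h(2*(-5)))² = (1 - (-5))² = (1 - ½*(-10))² = (1 + 5)² = 6² = 36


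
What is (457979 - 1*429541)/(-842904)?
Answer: -14219/421452 ≈ -0.033738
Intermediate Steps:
(457979 - 1*429541)/(-842904) = (457979 - 429541)*(-1/842904) = 28438*(-1/842904) = -14219/421452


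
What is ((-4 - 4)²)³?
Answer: 262144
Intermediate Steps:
((-4 - 4)²)³ = ((-8)²)³ = 64³ = 262144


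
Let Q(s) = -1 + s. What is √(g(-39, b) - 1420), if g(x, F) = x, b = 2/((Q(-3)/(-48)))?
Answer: I*√1459 ≈ 38.197*I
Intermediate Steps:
b = 24 (b = 2/(((-1 - 3)/(-48))) = 2/((-4*(-1/48))) = 2/(1/12) = 2*12 = 24)
√(g(-39, b) - 1420) = √(-39 - 1420) = √(-1459) = I*√1459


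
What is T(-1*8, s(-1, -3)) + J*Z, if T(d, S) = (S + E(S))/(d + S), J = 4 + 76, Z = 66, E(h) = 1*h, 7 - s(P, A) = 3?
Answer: 5278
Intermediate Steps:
s(P, A) = 4 (s(P, A) = 7 - 1*3 = 7 - 3 = 4)
E(h) = h
J = 80
T(d, S) = 2*S/(S + d) (T(d, S) = (S + S)/(d + S) = (2*S)/(S + d) = 2*S/(S + d))
T(-1*8, s(-1, -3)) + J*Z = 2*4/(4 - 1*8) + 80*66 = 2*4/(4 - 8) + 5280 = 2*4/(-4) + 5280 = 2*4*(-¼) + 5280 = -2 + 5280 = 5278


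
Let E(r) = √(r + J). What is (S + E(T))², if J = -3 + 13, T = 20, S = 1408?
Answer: (1408 + √30)² ≈ 1.9979e+6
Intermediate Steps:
J = 10
E(r) = √(10 + r) (E(r) = √(r + 10) = √(10 + r))
(S + E(T))² = (1408 + √(10 + 20))² = (1408 + √30)²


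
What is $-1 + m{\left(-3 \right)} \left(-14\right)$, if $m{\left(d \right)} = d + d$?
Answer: $83$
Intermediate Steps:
$m{\left(d \right)} = 2 d$
$-1 + m{\left(-3 \right)} \left(-14\right) = -1 + 2 \left(-3\right) \left(-14\right) = -1 - -84 = -1 + 84 = 83$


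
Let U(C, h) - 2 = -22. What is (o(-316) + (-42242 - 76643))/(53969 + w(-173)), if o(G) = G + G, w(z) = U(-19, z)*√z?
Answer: -2150070991/970907387 - 796780*I*√173/970907387 ≈ -2.2145 - 0.010794*I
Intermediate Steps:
U(C, h) = -20 (U(C, h) = 2 - 22 = -20)
w(z) = -20*√z
o(G) = 2*G
(o(-316) + (-42242 - 76643))/(53969 + w(-173)) = (2*(-316) + (-42242 - 76643))/(53969 - 20*I*√173) = (-632 - 118885)/(53969 - 20*I*√173) = -119517/(53969 - 20*I*√173)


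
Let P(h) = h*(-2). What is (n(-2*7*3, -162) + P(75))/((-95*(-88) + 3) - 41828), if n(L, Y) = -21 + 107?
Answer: 64/33465 ≈ 0.0019124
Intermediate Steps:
P(h) = -2*h
n(L, Y) = 86
(n(-2*7*3, -162) + P(75))/((-95*(-88) + 3) - 41828) = (86 - 2*75)/((-95*(-88) + 3) - 41828) = (86 - 150)/((8360 + 3) - 41828) = -64/(8363 - 41828) = -64/(-33465) = -64*(-1/33465) = 64/33465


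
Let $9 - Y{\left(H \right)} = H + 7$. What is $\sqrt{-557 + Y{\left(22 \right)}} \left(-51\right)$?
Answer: $- 51 i \sqrt{577} \approx - 1225.1 i$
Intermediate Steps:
$Y{\left(H \right)} = 2 - H$ ($Y{\left(H \right)} = 9 - \left(H + 7\right) = 9 - \left(7 + H\right) = 2 - H$)
$\sqrt{-557 + Y{\left(22 \right)}} \left(-51\right) = \sqrt{-557 + \left(2 - 22\right)} \left(-51\right) = \sqrt{-557 - 20} \left(-51\right) = \sqrt{-577} \left(-51\right) = i \sqrt{577} \left(-51\right) = - 51 i \sqrt{577}$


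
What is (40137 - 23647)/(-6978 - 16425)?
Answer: -16490/23403 ≈ -0.70461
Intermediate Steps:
(40137 - 23647)/(-6978 - 16425) = 16490/(-23403) = 16490*(-1/23403) = -16490/23403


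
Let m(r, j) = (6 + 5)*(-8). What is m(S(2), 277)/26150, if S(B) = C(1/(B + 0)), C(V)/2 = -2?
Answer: -44/13075 ≈ -0.0033652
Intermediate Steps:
C(V) = -4 (C(V) = 2*(-2) = -4)
S(B) = -4
m(r, j) = -88 (m(r, j) = 11*(-8) = -88)
m(S(2), 277)/26150 = -88/26150 = -88*1/26150 = -44/13075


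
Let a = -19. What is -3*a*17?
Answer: 969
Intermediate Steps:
-3*a*17 = -3*(-19)*17 = 57*17 = 969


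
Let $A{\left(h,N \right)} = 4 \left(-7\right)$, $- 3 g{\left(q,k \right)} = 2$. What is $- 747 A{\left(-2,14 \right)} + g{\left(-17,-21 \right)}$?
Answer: $\frac{62746}{3} \approx 20915.0$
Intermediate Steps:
$g{\left(q,k \right)} = - \frac{2}{3}$ ($g{\left(q,k \right)} = \left(- \frac{1}{3}\right) 2 = - \frac{2}{3}$)
$A{\left(h,N \right)} = -28$
$- 747 A{\left(-2,14 \right)} + g{\left(-17,-21 \right)} = \left(-747\right) \left(-28\right) - \frac{2}{3} = 20916 - \frac{2}{3} = \frac{62746}{3}$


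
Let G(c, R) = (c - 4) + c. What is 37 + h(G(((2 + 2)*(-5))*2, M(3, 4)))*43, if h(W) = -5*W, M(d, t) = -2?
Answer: 18097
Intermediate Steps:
G(c, R) = -4 + 2*c (G(c, R) = (-4 + c) + c = -4 + 2*c)
37 + h(G(((2 + 2)*(-5))*2, M(3, 4)))*43 = 37 - 5*(-4 + 2*(((2 + 2)*(-5))*2))*43 = 37 - 5*(-4 + 2*((4*(-5))*2))*43 = 37 - 5*(-4 + 2*(-20*2))*43 = 37 - 5*(-4 + 2*(-40))*43 = 37 - 5*(-4 - 80)*43 = 37 - 5*(-84)*43 = 37 + 420*43 = 37 + 18060 = 18097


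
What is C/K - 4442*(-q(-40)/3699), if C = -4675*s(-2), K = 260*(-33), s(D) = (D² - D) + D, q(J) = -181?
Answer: -10347221/48087 ≈ -215.18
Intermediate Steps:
s(D) = D²
K = -8580
C = -18700 (C = -4675*(-2)² = -4675*4 = -18700)
C/K - 4442*(-q(-40)/3699) = -18700/(-8580) - 4442/((-3699/(-181))) = -18700*(-1/8580) - 4442/((-3699*(-1/181))) = 85/39 - 4442/3699/181 = 85/39 - 4442*181/3699 = 85/39 - 804002/3699 = -10347221/48087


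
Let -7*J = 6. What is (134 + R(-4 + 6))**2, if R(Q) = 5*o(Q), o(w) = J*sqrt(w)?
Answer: 881644/49 - 8040*sqrt(2)/7 ≈ 16368.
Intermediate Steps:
J = -6/7 (J = -1/7*6 = -6/7 ≈ -0.85714)
o(w) = -6*sqrt(w)/7
R(Q) = -30*sqrt(Q)/7 (R(Q) = 5*(-6*sqrt(Q)/7) = -30*sqrt(Q)/7)
(134 + R(-4 + 6))**2 = (134 - 30*sqrt(-4 + 6)/7)**2 = (134 - 30*sqrt(2)/7)**2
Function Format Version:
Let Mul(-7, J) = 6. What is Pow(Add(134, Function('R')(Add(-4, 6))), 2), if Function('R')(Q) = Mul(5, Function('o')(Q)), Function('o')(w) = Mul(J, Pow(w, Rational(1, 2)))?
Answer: Add(Rational(881644, 49), Mul(Rational(-8040, 7), Pow(2, Rational(1, 2)))) ≈ 16368.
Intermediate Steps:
J = Rational(-6, 7) (J = Mul(Rational(-1, 7), 6) = Rational(-6, 7) ≈ -0.85714)
Function('o')(w) = Mul(Rational(-6, 7), Pow(w, Rational(1, 2)))
Function('R')(Q) = Mul(Rational(-30, 7), Pow(Q, Rational(1, 2))) (Function('R')(Q) = Mul(5, Mul(Rational(-6, 7), Pow(Q, Rational(1, 2)))) = Mul(Rational(-30, 7), Pow(Q, Rational(1, 2))))
Pow(Add(134, Function('R')(Add(-4, 6))), 2) = Pow(Add(134, Mul(Rational(-30, 7), Pow(Add(-4, 6), Rational(1, 2)))), 2) = Pow(Add(134, Mul(Rational(-30, 7), Pow(2, Rational(1, 2)))), 2)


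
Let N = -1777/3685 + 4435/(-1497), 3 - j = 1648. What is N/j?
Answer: 19003144/9074552025 ≈ 0.0020941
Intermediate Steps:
j = -1645 (j = 3 - 1*1648 = 3 - 1648 = -1645)
N = -19003144/5516445 (N = -1777*1/3685 + 4435*(-1/1497) = -1777/3685 - 4435/1497 = -19003144/5516445 ≈ -3.4448)
N/j = -19003144/5516445/(-1645) = -19003144/5516445*(-1/1645) = 19003144/9074552025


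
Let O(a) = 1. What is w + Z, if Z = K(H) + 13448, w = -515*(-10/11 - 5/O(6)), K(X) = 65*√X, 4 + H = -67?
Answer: 181403/11 + 65*I*√71 ≈ 16491.0 + 547.7*I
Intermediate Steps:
H = -71 (H = -4 - 67 = -71)
w = 33475/11 (w = -515*(-10/11 - 5/1) = -515*(-10*1/11 - 5*1) = -515*(-10/11 - 5) = -515*(-65/11) = 33475/11 ≈ 3043.2)
Z = 13448 + 65*I*√71 (Z = 65*√(-71) + 13448 = 65*(I*√71) + 13448 = 65*I*√71 + 13448 = 13448 + 65*I*√71 ≈ 13448.0 + 547.7*I)
w + Z = 33475/11 + (13448 + 65*I*√71) = 181403/11 + 65*I*√71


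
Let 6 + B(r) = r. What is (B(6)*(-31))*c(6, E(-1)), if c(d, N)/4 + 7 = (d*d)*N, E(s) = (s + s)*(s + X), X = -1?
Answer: 0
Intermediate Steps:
B(r) = -6 + r
E(s) = 2*s*(-1 + s) (E(s) = (s + s)*(s - 1) = (2*s)*(-1 + s) = 2*s*(-1 + s))
c(d, N) = -28 + 4*N*d² (c(d, N) = -28 + 4*((d*d)*N) = -28 + 4*(d²*N) = -28 + 4*(N*d²) = -28 + 4*N*d²)
(B(6)*(-31))*c(6, E(-1)) = ((-6 + 6)*(-31))*(-28 + 4*(2*(-1)*(-1 - 1))*6²) = (0*(-31))*(-28 + 4*(2*(-1)*(-2))*36) = 0*(-28 + 4*4*36) = 0*(-28 + 576) = 0*548 = 0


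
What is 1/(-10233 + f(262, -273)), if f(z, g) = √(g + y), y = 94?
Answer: -10233/104714468 - I*√179/104714468 ≈ -9.7723e-5 - 1.2777e-7*I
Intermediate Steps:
f(z, g) = √(94 + g) (f(z, g) = √(g + 94) = √(94 + g))
1/(-10233 + f(262, -273)) = 1/(-10233 + √(94 - 273)) = 1/(-10233 + √(-179)) = 1/(-10233 + I*√179)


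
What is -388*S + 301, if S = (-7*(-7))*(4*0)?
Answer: 301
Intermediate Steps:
S = 0 (S = 49*0 = 0)
-388*S + 301 = -388*0 + 301 = 0 + 301 = 301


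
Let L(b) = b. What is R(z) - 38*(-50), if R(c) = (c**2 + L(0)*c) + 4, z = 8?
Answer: 1968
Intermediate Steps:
R(c) = 4 + c**2 (R(c) = (c**2 + 0*c) + 4 = (c**2 + 0) + 4 = c**2 + 4 = 4 + c**2)
R(z) - 38*(-50) = (4 + 8**2) - 38*(-50) = (4 + 64) + 1900 = 68 + 1900 = 1968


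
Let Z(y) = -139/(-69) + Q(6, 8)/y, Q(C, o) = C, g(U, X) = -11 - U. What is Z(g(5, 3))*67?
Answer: 60635/552 ≈ 109.85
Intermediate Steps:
Z(y) = 139/69 + 6/y (Z(y) = -139/(-69) + 6/y = -139*(-1/69) + 6/y = 139/69 + 6/y)
Z(g(5, 3))*67 = (139/69 + 6/(-11 - 1*5))*67 = (139/69 + 6/(-11 - 5))*67 = (139/69 + 6/(-16))*67 = (139/69 + 6*(-1/16))*67 = (139/69 - 3/8)*67 = (905/552)*67 = 60635/552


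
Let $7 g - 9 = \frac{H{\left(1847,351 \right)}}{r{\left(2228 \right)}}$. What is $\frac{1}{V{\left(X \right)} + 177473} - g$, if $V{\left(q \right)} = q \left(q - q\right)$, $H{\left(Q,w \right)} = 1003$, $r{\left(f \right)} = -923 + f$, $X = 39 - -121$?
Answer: $- \frac{2262416669}{1621215855} \approx -1.3955$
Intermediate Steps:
$X = 160$ ($X = 39 + 121 = 160$)
$g = \frac{12748}{9135}$ ($g = \frac{9}{7} + \frac{1003 \frac{1}{-923 + 2228}}{7} = \frac{9}{7} + \frac{1003 \cdot \frac{1}{1305}}{7} = \frac{9}{7} + \frac{1}{7} \cdot \frac{1003}{1305} = \frac{9}{7} + \frac{1003}{9135} = \frac{12748}{9135} \approx 1.3955$)
$V{\left(q \right)} = 0$ ($V{\left(q \right)} = q 0 = 0$)
$\frac{1}{V{\left(X \right)} + 177473} - g = \frac{1}{0 + 177473} - \frac{12748}{9135} = \frac{1}{177473} - \frac{12748}{9135} = - \frac{2262416669}{1621215855}$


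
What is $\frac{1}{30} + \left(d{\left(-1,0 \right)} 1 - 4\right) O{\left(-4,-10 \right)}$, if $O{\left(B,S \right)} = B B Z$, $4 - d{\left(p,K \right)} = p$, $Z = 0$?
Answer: $\frac{1}{30} \approx 0.033333$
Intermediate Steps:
$d{\left(p,K \right)} = 4 - p$
$O{\left(B,S \right)} = 0$ ($O{\left(B,S \right)} = B B 0 = B^{2} \cdot 0 = 0$)
$\frac{1}{30} + \left(d{\left(-1,0 \right)} 1 - 4\right) O{\left(-4,-10 \right)} = \frac{1}{30} + \left(\left(4 - -1\right) 1 - 4\right) 0 = \frac{1}{30} + \left(\left(4 + 1\right) 1 - 4\right) 0 = \frac{1}{30} + \left(5 \cdot 1 - 4\right) 0 = \frac{1}{30} + \left(5 - 4\right) 0 = \frac{1}{30} + 1 \cdot 0 = \frac{1}{30} + 0 = \frac{1}{30}$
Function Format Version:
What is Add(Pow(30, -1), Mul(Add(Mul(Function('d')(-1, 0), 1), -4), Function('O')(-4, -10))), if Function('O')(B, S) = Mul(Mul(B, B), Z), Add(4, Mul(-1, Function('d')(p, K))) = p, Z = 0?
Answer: Rational(1, 30) ≈ 0.033333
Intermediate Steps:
Function('d')(p, K) = Add(4, Mul(-1, p))
Function('O')(B, S) = 0 (Function('O')(B, S) = Mul(Mul(B, B), 0) = Mul(Pow(B, 2), 0) = 0)
Add(Pow(30, -1), Mul(Add(Mul(Function('d')(-1, 0), 1), -4), Function('O')(-4, -10))) = Add(Pow(30, -1), Mul(Add(Mul(Add(4, Mul(-1, -1)), 1), -4), 0)) = Add(Rational(1, 30), Mul(Add(Mul(Add(4, 1), 1), -4), 0)) = Add(Rational(1, 30), Mul(Add(Mul(5, 1), -4), 0)) = Add(Rational(1, 30), Mul(Add(5, -4), 0)) = Add(Rational(1, 30), Mul(1, 0)) = Add(Rational(1, 30), 0) = Rational(1, 30)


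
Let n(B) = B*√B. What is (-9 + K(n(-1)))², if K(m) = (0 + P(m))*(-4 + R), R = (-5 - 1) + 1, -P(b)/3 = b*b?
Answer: 1296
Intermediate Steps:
P(b) = -3*b² (P(b) = -3*b*b = -3*b²)
R = -5 (R = -6 + 1 = -5)
n(B) = B^(3/2)
K(m) = 27*m² (K(m) = (0 - 3*m²)*(-4 - 5) = -3*m²*(-9) = 27*m²)
(-9 + K(n(-1)))² = (-9 + 27*((-1)^(3/2))²)² = (-9 + 27*(-I)²)² = (-9 + 27*(-1))² = (-9 - 27)² = (-36)² = 1296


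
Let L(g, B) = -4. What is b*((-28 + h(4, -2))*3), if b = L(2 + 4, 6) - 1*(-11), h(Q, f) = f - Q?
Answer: -714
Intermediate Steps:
b = 7 (b = -4 - 1*(-11) = -4 + 11 = 7)
b*((-28 + h(4, -2))*3) = 7*((-28 + (-2 - 1*4))*3) = 7*((-28 + (-2 - 4))*3) = 7*((-28 - 6)*3) = 7*(-34*3) = 7*(-102) = -714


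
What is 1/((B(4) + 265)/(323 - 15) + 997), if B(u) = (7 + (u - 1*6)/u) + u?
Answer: 616/614703 ≈ 0.0010021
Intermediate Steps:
B(u) = 7 + u + (-6 + u)/u (B(u) = (7 + (u - 6)/u) + u = (7 + (-6 + u)/u) + u = 7 + u + (-6 + u)/u)
1/((B(4) + 265)/(323 - 15) + 997) = 1/(((8 + 4 - 6/4) + 265)/(323 - 15) + 997) = 1/(((8 + 4 - 6*¼) + 265)/308 + 997) = 1/(((8 + 4 - 3/2) + 265)*(1/308) + 997) = 1/((21/2 + 265)*(1/308) + 997) = 1/((551/2)*(1/308) + 997) = 1/(551/616 + 997) = 1/(614703/616) = 616/614703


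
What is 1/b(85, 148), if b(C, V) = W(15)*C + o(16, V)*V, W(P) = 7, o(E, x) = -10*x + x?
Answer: -1/196541 ≈ -5.0880e-6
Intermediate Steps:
o(E, x) = -9*x
b(C, V) = -9*V**2 + 7*C (b(C, V) = 7*C + (-9*V)*V = 7*C - 9*V**2 = -9*V**2 + 7*C)
1/b(85, 148) = 1/(-9*148**2 + 7*85) = 1/(-9*21904 + 595) = 1/(-197136 + 595) = 1/(-196541) = -1/196541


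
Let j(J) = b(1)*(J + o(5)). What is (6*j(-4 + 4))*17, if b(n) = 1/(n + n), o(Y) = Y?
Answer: 255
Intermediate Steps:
b(n) = 1/(2*n)
j(J) = 5/2 + J/2 (j(J) = ((½)/1)*(J + 5) = ((½)*1)*(5 + J) = (5 + J)/2 = 5/2 + J/2)
(6*j(-4 + 4))*17 = (6*(5/2 + (-4 + 4)/2))*17 = (6*(5/2 + (½)*0))*17 = (6*(5/2 + 0))*17 = (6*(5/2))*17 = 15*17 = 255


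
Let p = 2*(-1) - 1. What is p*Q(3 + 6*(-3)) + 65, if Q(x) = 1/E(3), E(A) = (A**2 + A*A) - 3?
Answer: 324/5 ≈ 64.800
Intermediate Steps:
p = -3 (p = -2 - 1 = -3)
E(A) = -3 + 2*A**2 (E(A) = (A**2 + A**2) - 3 = 2*A**2 - 3 = -3 + 2*A**2)
Q(x) = 1/15 (Q(x) = 1/(-3 + 2*3**2) = 1/(-3 + 2*9) = 1/(-3 + 18) = 1/15)
p*Q(3 + 6*(-3)) + 65 = -3*1/15 + 65 = -1/5 + 65 = 324/5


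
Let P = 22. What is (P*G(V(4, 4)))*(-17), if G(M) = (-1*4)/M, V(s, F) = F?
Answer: 374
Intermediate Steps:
G(M) = -4/M
(P*G(V(4, 4)))*(-17) = (22*(-4/4))*(-17) = (22*(-4*¼))*(-17) = (22*(-1))*(-17) = -22*(-17) = 374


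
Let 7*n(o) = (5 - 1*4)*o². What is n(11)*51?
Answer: 6171/7 ≈ 881.57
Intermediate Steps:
n(o) = o²/7 (n(o) = ((5 - 1*4)*o²)/7 = ((5 - 4)*o²)/7 = (1*o²)/7 = o²/7)
n(11)*51 = ((⅐)*11²)*51 = ((⅐)*121)*51 = (121/7)*51 = 6171/7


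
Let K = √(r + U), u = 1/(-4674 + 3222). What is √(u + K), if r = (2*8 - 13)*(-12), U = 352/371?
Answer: √(-412923 + 3232152*I*√1206121)/24486 ≈ 1.7204 + 1.7206*I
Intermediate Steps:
U = 352/371 (U = 352*(1/371) = 352/371 ≈ 0.94879)
u = -1/1452 (u = 1/(-1452) = -1/1452 ≈ -0.00068871)
r = -36 (r = (16 - 13)*(-12) = 3*(-12) = -36)
K = 2*I*√1206121/371 (K = √(-36 + 352/371) = √(-13004/371) = 2*I*√1206121/371 ≈ 5.9204*I)
√(u + K) = √(-1/1452 + 2*I*√1206121/371)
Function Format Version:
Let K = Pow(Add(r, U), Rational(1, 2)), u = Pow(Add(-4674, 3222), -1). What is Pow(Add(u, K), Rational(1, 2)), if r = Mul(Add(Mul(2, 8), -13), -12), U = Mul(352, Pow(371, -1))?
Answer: Mul(Rational(1, 24486), Pow(Add(-412923, Mul(3232152, I, Pow(1206121, Rational(1, 2)))), Rational(1, 2))) ≈ Add(1.7204, Mul(1.7206, I))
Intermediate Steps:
U = Rational(352, 371) (U = Mul(352, Rational(1, 371)) = Rational(352, 371) ≈ 0.94879)
u = Rational(-1, 1452) (u = Pow(-1452, -1) = Rational(-1, 1452) ≈ -0.00068871)
r = -36 (r = Mul(Add(16, -13), -12) = Mul(3, -12) = -36)
K = Mul(Rational(2, 371), I, Pow(1206121, Rational(1, 2))) (K = Pow(Add(-36, Rational(352, 371)), Rational(1, 2)) = Pow(Rational(-13004, 371), Rational(1, 2)) = Mul(Rational(2, 371), I, Pow(1206121, Rational(1, 2))) ≈ Mul(5.9204, I))
Pow(Add(u, K), Rational(1, 2)) = Pow(Add(Rational(-1, 1452), Mul(Rational(2, 371), I, Pow(1206121, Rational(1, 2)))), Rational(1, 2))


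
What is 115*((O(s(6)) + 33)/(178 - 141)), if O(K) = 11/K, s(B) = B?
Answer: 24035/222 ≈ 108.27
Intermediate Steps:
115*((O(s(6)) + 33)/(178 - 141)) = 115*((11/6 + 33)/(178 - 141)) = 115*((11*(⅙) + 33)/37) = 115*((11/6 + 33)*(1/37)) = 115*((209/6)*(1/37)) = 115*(209/222) = 24035/222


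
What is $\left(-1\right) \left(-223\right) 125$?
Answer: $27875$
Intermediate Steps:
$\left(-1\right) \left(-223\right) 125 = 223 \cdot 125 = 27875$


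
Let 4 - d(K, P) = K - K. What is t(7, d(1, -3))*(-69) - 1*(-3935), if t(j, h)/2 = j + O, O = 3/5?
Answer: 14431/5 ≈ 2886.2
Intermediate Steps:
O = 3/5 (O = 3*(1/5) = 3/5 ≈ 0.60000)
d(K, P) = 4 (d(K, P) = 4 - (K - K) = 4 - 1*0 = 4 + 0 = 4)
t(j, h) = 6/5 + 2*j (t(j, h) = 2*(j + 3/5) = 2*(3/5 + j) = 6/5 + 2*j)
t(7, d(1, -3))*(-69) - 1*(-3935) = (6/5 + 2*7)*(-69) - 1*(-3935) = (6/5 + 14)*(-69) + 3935 = (76/5)*(-69) + 3935 = -5244/5 + 3935 = 14431/5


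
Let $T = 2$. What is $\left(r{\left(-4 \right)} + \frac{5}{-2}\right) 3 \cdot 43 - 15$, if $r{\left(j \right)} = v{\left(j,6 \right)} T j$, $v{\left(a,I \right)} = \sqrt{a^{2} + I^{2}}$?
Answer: $- \frac{675}{2} - 2064 \sqrt{13} \approx -7779.4$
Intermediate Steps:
$v{\left(a,I \right)} = \sqrt{I^{2} + a^{2}}$
$r{\left(j \right)} = 2 j \sqrt{36 + j^{2}}$ ($r{\left(j \right)} = \sqrt{6^{2} + j^{2}} \cdot 2 j = \sqrt{36 + j^{2}} \cdot 2 j = 2 \sqrt{36 + j^{2}} j = 2 j \sqrt{36 + j^{2}}$)
$\left(r{\left(-4 \right)} + \frac{5}{-2}\right) 3 \cdot 43 - 15 = \left(2 \left(-4\right) \sqrt{36 + \left(-4\right)^{2}} + \frac{5}{-2}\right) 3 \cdot 43 - 15 = \left(2 \left(-4\right) \sqrt{36 + 16} + 5 \left(- \frac{1}{2}\right)\right) 3 \cdot 43 - 15 = \left(2 \left(-4\right) \sqrt{52} - \frac{5}{2}\right) 3 \cdot 43 - 15 = \left(2 \left(-4\right) 2 \sqrt{13} - \frac{5}{2}\right) 3 \cdot 43 - 15 = \left(- 16 \sqrt{13} - \frac{5}{2}\right) 3 \cdot 43 - 15 = \left(- \frac{5}{2} - 16 \sqrt{13}\right) 3 \cdot 43 - 15 = \left(- \frac{15}{2} - 48 \sqrt{13}\right) 43 - 15 = \left(- \frac{645}{2} - 2064 \sqrt{13}\right) - 15 = - \frac{675}{2} - 2064 \sqrt{13}$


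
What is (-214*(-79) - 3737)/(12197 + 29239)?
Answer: 13169/41436 ≈ 0.31782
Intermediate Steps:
(-214*(-79) - 3737)/(12197 + 29239) = (16906 - 3737)/41436 = 13169*(1/41436) = 13169/41436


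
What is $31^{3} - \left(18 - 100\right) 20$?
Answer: $31431$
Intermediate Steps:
$31^{3} - \left(18 - 100\right) 20 = 29791 - \left(-82\right) 20 = 29791 - -1640 = 29791 + 1640 = 31431$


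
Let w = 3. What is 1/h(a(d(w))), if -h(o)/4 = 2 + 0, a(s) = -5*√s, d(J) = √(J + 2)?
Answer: -⅛ ≈ -0.12500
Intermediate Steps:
d(J) = √(2 + J)
h(o) = -8 (h(o) = -4*(2 + 0) = -4*2 = -8)
1/h(a(d(w))) = 1/(-8) = -⅛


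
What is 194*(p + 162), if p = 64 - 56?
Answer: 32980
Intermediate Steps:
p = 8
194*(p + 162) = 194*(8 + 162) = 194*170 = 32980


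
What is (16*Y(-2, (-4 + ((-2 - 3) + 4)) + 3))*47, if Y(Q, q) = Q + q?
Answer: -3008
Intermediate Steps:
(16*Y(-2, (-4 + ((-2 - 3) + 4)) + 3))*47 = (16*(-2 + ((-4 + ((-2 - 3) + 4)) + 3)))*47 = (16*(-2 + ((-4 + (-5 + 4)) + 3)))*47 = (16*(-2 + ((-4 - 1) + 3)))*47 = (16*(-2 + (-5 + 3)))*47 = (16*(-2 - 2))*47 = (16*(-4))*47 = -64*47 = -3008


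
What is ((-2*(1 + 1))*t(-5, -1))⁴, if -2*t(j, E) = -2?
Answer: 256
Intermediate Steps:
t(j, E) = 1 (t(j, E) = -½*(-2) = 1)
((-2*(1 + 1))*t(-5, -1))⁴ = (-2*(1 + 1)*1)⁴ = (-2*2*1)⁴ = (-4*1)⁴ = (-4)⁴ = 256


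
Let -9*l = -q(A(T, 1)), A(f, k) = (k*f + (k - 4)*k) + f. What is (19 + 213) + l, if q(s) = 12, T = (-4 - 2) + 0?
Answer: 700/3 ≈ 233.33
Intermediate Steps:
T = -6 (T = -6 + 0 = -6)
A(f, k) = f + f*k + k*(-4 + k) (A(f, k) = (f*k + (-4 + k)*k) + f = (f*k + k*(-4 + k)) + f = f + f*k + k*(-4 + k))
l = 4/3 (l = -(-1)*12/9 = -⅑*(-12) = 4/3 ≈ 1.3333)
(19 + 213) + l = (19 + 213) + 4/3 = 232 + 4/3 = 700/3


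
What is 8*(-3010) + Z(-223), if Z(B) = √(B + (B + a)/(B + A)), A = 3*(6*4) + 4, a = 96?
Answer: -24080 + I*√97962/21 ≈ -24080.0 + 14.904*I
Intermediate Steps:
A = 76 (A = 3*24 + 4 = 72 + 4 = 76)
Z(B) = √(B + (96 + B)/(76 + B)) (Z(B) = √(B + (B + 96)/(B + 76)) = √(B + (96 + B)/(76 + B)))
8*(-3010) + Z(-223) = 8*(-3010) + √((96 - 223 - 223*(76 - 223))/(76 - 223)) = -24080 + √((96 - 223 - 223*(-147))/(-147)) = -24080 + √(-(96 - 223 + 32781)/147) = -24080 + √(-1/147*32654) = -24080 + √(-32654/147) = -24080 + I*√97962/21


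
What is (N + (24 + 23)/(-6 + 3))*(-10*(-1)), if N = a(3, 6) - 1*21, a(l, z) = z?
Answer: -920/3 ≈ -306.67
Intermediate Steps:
N = -15 (N = 6 - 1*21 = 6 - 21 = -15)
(N + (24 + 23)/(-6 + 3))*(-10*(-1)) = (-15 + (24 + 23)/(-6 + 3))*(-10*(-1)) = (-15 + 47/(-3))*10 = (-15 + 47*(-⅓))*10 = (-15 - 47/3)*10 = -92/3*10 = -920/3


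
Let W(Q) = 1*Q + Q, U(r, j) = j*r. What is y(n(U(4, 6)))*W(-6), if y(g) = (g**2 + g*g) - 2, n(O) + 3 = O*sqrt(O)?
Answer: -331968 + 6912*sqrt(6) ≈ -3.1504e+5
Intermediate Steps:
W(Q) = 2*Q (W(Q) = Q + Q = 2*Q)
n(O) = -3 + O**(3/2) (n(O) = -3 + O*sqrt(O) = -3 + O**(3/2))
y(g) = -2 + 2*g**2 (y(g) = (g**2 + g**2) - 2 = 2*g**2 - 2 = -2 + 2*g**2)
y(n(U(4, 6)))*W(-6) = (-2 + 2*(-3 + (6*4)**(3/2))**2)*(2*(-6)) = (-2 + 2*(-3 + 24**(3/2))**2)*(-12) = (-2 + 2*(-3 + 48*sqrt(6))**2)*(-12) = 24 - 24*(-3 + 48*sqrt(6))**2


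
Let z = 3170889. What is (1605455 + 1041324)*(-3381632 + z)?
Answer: -557790146797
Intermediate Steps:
(1605455 + 1041324)*(-3381632 + z) = (1605455 + 1041324)*(-3381632 + 3170889) = 2646779*(-210743) = -557790146797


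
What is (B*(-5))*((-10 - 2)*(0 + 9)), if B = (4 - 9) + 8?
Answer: 1620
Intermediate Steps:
B = 3 (B = -5 + 8 = 3)
(B*(-5))*((-10 - 2)*(0 + 9)) = (3*(-5))*((-10 - 2)*(0 + 9)) = -(-180)*9 = -15*(-108) = 1620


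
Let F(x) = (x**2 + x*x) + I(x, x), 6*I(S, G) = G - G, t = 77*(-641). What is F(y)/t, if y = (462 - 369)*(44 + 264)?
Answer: -21311136/641 ≈ -33247.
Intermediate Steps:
t = -49357
y = 28644 (y = 93*308 = 28644)
I(S, G) = 0 (I(S, G) = (G - G)/6 = (1/6)*0 = 0)
F(x) = 2*x**2 (F(x) = (x**2 + x*x) + 0 = (x**2 + x**2) + 0 = 2*x**2 + 0 = 2*x**2)
F(y)/t = (2*28644**2)/(-49357) = (2*820478736)*(-1/49357) = 1640957472*(-1/49357) = -21311136/641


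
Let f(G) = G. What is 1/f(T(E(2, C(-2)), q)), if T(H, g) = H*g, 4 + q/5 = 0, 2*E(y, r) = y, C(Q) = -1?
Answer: -1/20 ≈ -0.050000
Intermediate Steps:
E(y, r) = y/2
q = -20 (q = -20 + 5*0 = -20 + 0 = -20)
1/f(T(E(2, C(-2)), q)) = 1/(((½)*2)*(-20)) = 1/(1*(-20)) = 1/(-20) = -1/20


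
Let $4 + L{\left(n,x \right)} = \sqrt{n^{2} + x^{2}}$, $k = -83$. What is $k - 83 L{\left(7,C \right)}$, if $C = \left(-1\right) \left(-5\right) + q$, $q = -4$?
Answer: $249 - 415 \sqrt{2} \approx -337.9$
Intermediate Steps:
$C = 1$ ($C = \left(-1\right) \left(-5\right) - 4 = 5 - 4 = 1$)
$L{\left(n,x \right)} = -4 + \sqrt{n^{2} + x^{2}}$
$k - 83 L{\left(7,C \right)} = -83 - 83 \left(-4 + \sqrt{7^{2} + 1^{2}}\right) = -83 - 83 \left(-4 + \sqrt{49 + 1}\right) = -83 - 83 \left(-4 + \sqrt{50}\right) = -83 - 83 \left(-4 + 5 \sqrt{2}\right) = -83 + \left(332 - 415 \sqrt{2}\right) = 249 - 415 \sqrt{2}$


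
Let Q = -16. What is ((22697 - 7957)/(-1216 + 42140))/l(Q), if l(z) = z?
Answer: -3685/163696 ≈ -0.022511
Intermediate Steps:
((22697 - 7957)/(-1216 + 42140))/l(Q) = ((22697 - 7957)/(-1216 + 42140))/(-16) = (14740/40924)*(-1/16) = (14740*(1/40924))*(-1/16) = (3685/10231)*(-1/16) = -3685/163696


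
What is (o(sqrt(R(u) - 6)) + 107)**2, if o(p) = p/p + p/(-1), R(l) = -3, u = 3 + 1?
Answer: 11655 - 648*I ≈ 11655.0 - 648.0*I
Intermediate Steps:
u = 4
o(p) = 1 - p (o(p) = 1 + p*(-1) = 1 - p)
(o(sqrt(R(u) - 6)) + 107)**2 = ((1 - sqrt(-3 - 6)) + 107)**2 = ((1 - sqrt(-9)) + 107)**2 = ((1 - 3*I) + 107)**2 = (108 - 3*I)**2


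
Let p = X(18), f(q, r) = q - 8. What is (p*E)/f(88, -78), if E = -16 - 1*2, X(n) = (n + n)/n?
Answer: -9/20 ≈ -0.45000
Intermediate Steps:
f(q, r) = -8 + q
X(n) = 2 (X(n) = (2*n)/n = 2)
E = -18 (E = -16 - 2 = -18)
p = 2
(p*E)/f(88, -78) = (2*(-18))/(-8 + 88) = -36/80 = -36*1/80 = -9/20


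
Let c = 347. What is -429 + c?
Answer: -82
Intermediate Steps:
-429 + c = -429 + 347 = -82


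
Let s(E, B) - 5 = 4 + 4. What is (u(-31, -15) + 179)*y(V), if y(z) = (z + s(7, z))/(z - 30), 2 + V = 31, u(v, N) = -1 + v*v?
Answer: -47838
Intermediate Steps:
u(v, N) = -1 + v²
V = 29 (V = -2 + 31 = 29)
s(E, B) = 13 (s(E, B) = 5 + (4 + 4) = 5 + 8 = 13)
y(z) = (13 + z)/(-30 + z) (y(z) = (z + 13)/(z - 30) = (13 + z)/(-30 + z))
(u(-31, -15) + 179)*y(V) = ((-1 + (-31)²) + 179)*((13 + 29)/(-30 + 29)) = ((-1 + 961) + 179)*(42/(-1)) = (960 + 179)*(-1*42) = 1139*(-42) = -47838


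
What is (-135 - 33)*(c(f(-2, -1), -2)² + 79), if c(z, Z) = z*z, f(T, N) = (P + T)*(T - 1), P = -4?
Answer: -17649240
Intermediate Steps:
f(T, N) = (-1 + T)*(-4 + T) (f(T, N) = (-4 + T)*(T - 1) = (-4 + T)*(-1 + T) = (-1 + T)*(-4 + T))
c(z, Z) = z²
(-135 - 33)*(c(f(-2, -1), -2)² + 79) = (-135 - 33)*(((4 + (-2)² - 5*(-2))²)² + 79) = -168*(((4 + 4 + 10)²)² + 79) = -168*((18²)² + 79) = -168*(324² + 79) = -168*(104976 + 79) = -168*105055 = -17649240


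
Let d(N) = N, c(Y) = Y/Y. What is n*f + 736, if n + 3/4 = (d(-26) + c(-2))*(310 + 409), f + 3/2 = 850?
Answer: -122013503/8 ≈ -1.5252e+7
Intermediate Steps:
c(Y) = 1
f = 1697/2 (f = -3/2 + 850 = 1697/2 ≈ 848.50)
n = -71903/4 (n = -¾ + (-26 + 1)*(310 + 409) = -¾ - 25*719 = -¾ - 17975 = -71903/4 ≈ -17976.)
n*f + 736 = -71903/4*1697/2 + 736 = -122019391/8 + 736 = -122013503/8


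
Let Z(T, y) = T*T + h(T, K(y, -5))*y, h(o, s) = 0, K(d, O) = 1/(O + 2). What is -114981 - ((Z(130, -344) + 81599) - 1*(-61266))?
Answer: -274746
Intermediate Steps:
K(d, O) = 1/(2 + O)
Z(T, y) = T² (Z(T, y) = T*T + 0*y = T² + 0 = T²)
-114981 - ((Z(130, -344) + 81599) - 1*(-61266)) = -114981 - ((130² + 81599) - 1*(-61266)) = -114981 - ((16900 + 81599) + 61266) = -114981 - (98499 + 61266) = -114981 - 1*159765 = -114981 - 159765 = -274746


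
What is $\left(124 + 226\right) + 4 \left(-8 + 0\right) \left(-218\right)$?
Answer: $7326$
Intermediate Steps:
$\left(124 + 226\right) + 4 \left(-8 + 0\right) \left(-218\right) = 350 + 4 \left(-8\right) \left(-218\right) = 350 - -6976 = 350 + 6976 = 7326$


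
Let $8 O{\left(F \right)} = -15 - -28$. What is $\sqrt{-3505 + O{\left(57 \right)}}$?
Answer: $\frac{i \sqrt{56054}}{4} \approx 59.189 i$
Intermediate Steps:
$O{\left(F \right)} = \frac{13}{8}$ ($O{\left(F \right)} = \frac{-15 - -28}{8} = \frac{-15 + 28}{8} = \frac{1}{8} \cdot 13 = \frac{13}{8}$)
$\sqrt{-3505 + O{\left(57 \right)}} = \sqrt{-3505 + \frac{13}{8}} = \sqrt{- \frac{28027}{8}} = \frac{i \sqrt{56054}}{4}$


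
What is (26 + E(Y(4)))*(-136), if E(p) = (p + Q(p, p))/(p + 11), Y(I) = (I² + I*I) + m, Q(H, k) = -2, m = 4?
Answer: -170816/47 ≈ -3634.4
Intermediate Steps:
Y(I) = 4 + 2*I² (Y(I) = (I² + I*I) + 4 = (I² + I²) + 4 = 2*I² + 4 = 4 + 2*I²)
E(p) = (-2 + p)/(11 + p) (E(p) = (p - 2)/(p + 11) = (-2 + p)/(11 + p))
(26 + E(Y(4)))*(-136) = (26 + (-2 + (4 + 2*4²))/(11 + (4 + 2*4²)))*(-136) = (26 + (-2 + (4 + 2*16))/(11 + (4 + 2*16)))*(-136) = (26 + (-2 + (4 + 32))/(11 + (4 + 32)))*(-136) = (26 + (-2 + 36)/(11 + 36))*(-136) = (26 + 34/47)*(-136) = (1256/47)*(-136) = -170816/47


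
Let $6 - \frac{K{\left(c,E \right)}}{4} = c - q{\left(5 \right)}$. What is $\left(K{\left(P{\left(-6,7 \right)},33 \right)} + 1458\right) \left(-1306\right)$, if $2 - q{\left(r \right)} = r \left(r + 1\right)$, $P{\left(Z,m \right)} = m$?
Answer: $-1752652$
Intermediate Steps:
$q{\left(r \right)} = 2 - r \left(1 + r\right)$ ($q{\left(r \right)} = 2 - r \left(r + 1\right) = 2 - r \left(1 + r\right)$)
$K{\left(c,E \right)} = -88 - 4 c$ ($K{\left(c,E \right)} = 24 - 4 \left(c - \left(2 - 5 - 5^{2}\right)\right) = 24 - 4 \left(c - \left(2 - 5 - 25\right)\right) = 24 - 4 \left(c - -28\right) = 24 - 4 \left(c + 28\right) = 24 - 4 \left(28 + c\right) = 24 - \left(112 + 4 c\right) = -88 - 4 c$)
$\left(K{\left(P{\left(-6,7 \right)},33 \right)} + 1458\right) \left(-1306\right) = \left(\left(-88 - 28\right) + 1458\right) \left(-1306\right) = \left(-116 + 1458\right) \left(-1306\right) = 1342 \left(-1306\right) = -1752652$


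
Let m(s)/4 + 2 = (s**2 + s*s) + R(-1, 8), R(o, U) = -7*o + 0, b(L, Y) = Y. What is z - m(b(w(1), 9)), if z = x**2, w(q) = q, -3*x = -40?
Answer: -4412/9 ≈ -490.22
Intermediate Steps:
x = 40/3 (x = -1/3*(-40) = 40/3 ≈ 13.333)
z = 1600/9 (z = (40/3)**2 = 1600/9 ≈ 177.78)
R(o, U) = -7*o
m(s) = 20 + 8*s**2 (m(s) = -8 + 4*((s**2 + s*s) - 7*(-1)) = -8 + 4*((s**2 + s**2) + 7) = -8 + 4*(2*s**2 + 7) = -8 + 4*(7 + 2*s**2) = -8 + (28 + 8*s**2) = 20 + 8*s**2)
z - m(b(w(1), 9)) = 1600/9 - (20 + 8*9**2) = 1600/9 - (20 + 8*81) = 1600/9 - (20 + 648) = 1600/9 - 1*668 = 1600/9 - 668 = -4412/9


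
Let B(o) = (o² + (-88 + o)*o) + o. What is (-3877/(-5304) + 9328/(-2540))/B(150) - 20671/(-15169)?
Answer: 317747548193489/233188438626000 ≈ 1.3626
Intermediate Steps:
B(o) = o + o² + o*(-88 + o) (B(o) = (o² + o*(-88 + o)) + o = o + o² + o*(-88 + o))
(-3877/(-5304) + 9328/(-2540))/B(150) - 20671/(-15169) = (-3877/(-5304) + 9328/(-2540))/((150*(-87 + 2*150))) - 20671/(-15169) = (-3877*(-1/5304) + 9328*(-1/2540))/((150*(-87 + 300))) - 20671*(-1/15169) = (3877/5304 - 2332/635)/((150*213)) + 2953/2167 = -9907033/3368040/31950 + 2953/2167 = -9907033/3368040*1/31950 + 2953/2167 = -9907033/107608878000 + 2953/2167 = 317747548193489/233188438626000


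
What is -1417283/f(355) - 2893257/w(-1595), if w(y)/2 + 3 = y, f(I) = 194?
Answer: -1984172305/310012 ≈ -6400.3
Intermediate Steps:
w(y) = -6 + 2*y
-1417283/f(355) - 2893257/w(-1595) = -1417283/194 - 2893257/(-6 + 2*(-1595)) = -1417283*1/194 - 2893257/(-6 - 3190) = -1417283/194 - 2893257/(-3196) = -1417283/194 - 2893257*(-1/3196) = -1417283/194 + 2893257/3196 = -1984172305/310012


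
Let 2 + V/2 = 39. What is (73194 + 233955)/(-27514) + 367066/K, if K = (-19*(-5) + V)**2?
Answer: 1326971335/785827354 ≈ 1.6886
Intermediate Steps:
V = 74 (V = -4 + 2*39 = -4 + 78 = 74)
K = 28561 (K = (-19*(-5) + 74)**2 = (95 + 74)**2 = 169**2 = 28561)
(73194 + 233955)/(-27514) + 367066/K = (73194 + 233955)/(-27514) + 367066/28561 = 307149*(-1/27514) + 367066*(1/28561) = -307149/27514 + 367066/28561 = 1326971335/785827354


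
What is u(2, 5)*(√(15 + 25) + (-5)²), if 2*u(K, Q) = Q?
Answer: 125/2 + 5*√10 ≈ 78.311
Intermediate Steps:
u(K, Q) = Q/2
u(2, 5)*(√(15 + 25) + (-5)²) = ((½)*5)*(√(15 + 25) + (-5)²) = 5*(√40 + 25)/2 = 5*(2*√10 + 25)/2 = 5*(25 + 2*√10)/2 = 125/2 + 5*√10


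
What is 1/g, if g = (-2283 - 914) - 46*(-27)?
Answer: -1/1955 ≈ -0.00051151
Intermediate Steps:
g = -1955 (g = -3197 + 1242 = -1955)
1/g = 1/(-1955) = -1/1955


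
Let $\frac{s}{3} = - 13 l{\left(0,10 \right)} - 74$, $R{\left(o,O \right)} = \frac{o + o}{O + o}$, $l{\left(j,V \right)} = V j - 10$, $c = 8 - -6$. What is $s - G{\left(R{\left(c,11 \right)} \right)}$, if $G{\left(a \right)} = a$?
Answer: $\frac{4172}{25} \approx 166.88$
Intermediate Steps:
$c = 14$ ($c = 8 + 6 = 14$)
$l{\left(j,V \right)} = -10 + V j$
$R{\left(o,O \right)} = \frac{2 o}{O + o}$
$s = 168$ ($s = 3 \left(- 13 \left(-10 + 10 \cdot 0\right) - 74\right) = 3 \left(- 13 \left(-10 + 0\right) - 74\right) = 3 \left(\left(-13\right) \left(-10\right) - 74\right) = 3 \left(130 - 74\right) = 3 \cdot 56 = 168$)
$s - G{\left(R{\left(c,11 \right)} \right)} = 168 - 2 \cdot 14 \frac{1}{11 + 14} = 168 - 2 \cdot 14 \cdot \frac{1}{25} = 168 - \frac{28}{25} = \frac{4172}{25}$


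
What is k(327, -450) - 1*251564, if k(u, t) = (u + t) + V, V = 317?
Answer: -251370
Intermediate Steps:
k(u, t) = 317 + t + u (k(u, t) = (u + t) + 317 = (t + u) + 317 = 317 + t + u)
k(327, -450) - 1*251564 = (317 - 450 + 327) - 1*251564 = 194 - 251564 = -251370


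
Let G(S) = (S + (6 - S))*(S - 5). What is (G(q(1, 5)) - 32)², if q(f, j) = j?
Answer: 1024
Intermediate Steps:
G(S) = -30 + 6*S (G(S) = 6*(-5 + S) = -30 + 6*S)
(G(q(1, 5)) - 32)² = ((-30 + 6*5) - 32)² = ((-30 + 30) - 32)² = (0 - 32)² = (-32)² = 1024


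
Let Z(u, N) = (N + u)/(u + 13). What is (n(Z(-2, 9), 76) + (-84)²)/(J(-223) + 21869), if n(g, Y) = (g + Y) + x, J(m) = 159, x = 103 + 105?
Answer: 80747/242308 ≈ 0.33324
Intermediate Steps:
x = 208
Z(u, N) = (N + u)/(13 + u)
n(g, Y) = 208 + Y + g (n(g, Y) = (g + Y) + 208 = (Y + g) + 208 = 208 + Y + g)
(n(Z(-2, 9), 76) + (-84)²)/(J(-223) + 21869) = ((208 + 76 + (9 - 2)/(13 - 2)) + (-84)²)/(159 + 21869) = ((208 + 76 + 7/11) + 7056)/22028 = ((208 + 76 + (1/11)*7) + 7056)*(1/22028) = ((208 + 76 + 7/11) + 7056)*(1/22028) = (3131/11 + 7056)*(1/22028) = (80747/11)*(1/22028) = 80747/242308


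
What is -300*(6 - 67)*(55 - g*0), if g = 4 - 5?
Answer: 1006500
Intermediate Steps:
g = -1
-300*(6 - 67)*(55 - g*0) = -300*(6 - 67)*(55 - 1*(-1)*0) = -(-18300)*(55 + 1*0) = -(-18300)*(55 + 0) = -(-18300)*55 = -300*(-3355) = 1006500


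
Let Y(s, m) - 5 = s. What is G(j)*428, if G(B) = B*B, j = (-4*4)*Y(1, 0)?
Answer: 3944448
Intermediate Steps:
Y(s, m) = 5 + s
j = -96 (j = (-4*4)*(5 + 1) = -16*6 = -96)
G(B) = B²
G(j)*428 = (-96)²*428 = 9216*428 = 3944448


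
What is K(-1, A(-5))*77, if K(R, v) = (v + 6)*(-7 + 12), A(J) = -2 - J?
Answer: 3465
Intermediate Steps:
K(R, v) = 30 + 5*v (K(R, v) = (6 + v)*5 = 30 + 5*v)
K(-1, A(-5))*77 = (30 + 5*(-2 - 1*(-5)))*77 = (30 + 5*(-2 + 5))*77 = (30 + 5*3)*77 = (30 + 15)*77 = 45*77 = 3465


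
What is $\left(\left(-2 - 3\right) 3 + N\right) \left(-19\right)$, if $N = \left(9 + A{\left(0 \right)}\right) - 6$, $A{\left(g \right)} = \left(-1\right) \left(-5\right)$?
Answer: $133$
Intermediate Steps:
$A{\left(g \right)} = 5$
$N = 8$ ($N = \left(9 + 5\right) - 6 = 14 - 6 = 8$)
$\left(\left(-2 - 3\right) 3 + N\right) \left(-19\right) = \left(\left(-2 - 3\right) 3 + 8\right) \left(-19\right) = \left(\left(-5\right) 3 + 8\right) \left(-19\right) = \left(-15 + 8\right) \left(-19\right) = \left(-7\right) \left(-19\right) = 133$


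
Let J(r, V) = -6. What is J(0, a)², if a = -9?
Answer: 36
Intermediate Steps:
J(0, a)² = (-6)² = 36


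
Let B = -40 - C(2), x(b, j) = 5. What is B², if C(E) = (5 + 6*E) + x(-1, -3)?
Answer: 3844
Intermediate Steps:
C(E) = 10 + 6*E (C(E) = (5 + 6*E) + 5 = 10 + 6*E)
B = -62 (B = -40 - (10 + 6*2) = -40 - (10 + 12) = -40 - 1*22 = -40 - 22 = -62)
B² = (-62)² = 3844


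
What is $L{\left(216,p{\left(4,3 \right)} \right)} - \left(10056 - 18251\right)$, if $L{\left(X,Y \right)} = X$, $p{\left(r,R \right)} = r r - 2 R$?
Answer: $8411$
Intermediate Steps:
$p{\left(r,R \right)} = r^{2} - 2 R$
$L{\left(216,p{\left(4,3 \right)} \right)} - \left(10056 - 18251\right) = 216 - \left(10056 - 18251\right) = 216 - -8195 = 216 + 8195 = 8411$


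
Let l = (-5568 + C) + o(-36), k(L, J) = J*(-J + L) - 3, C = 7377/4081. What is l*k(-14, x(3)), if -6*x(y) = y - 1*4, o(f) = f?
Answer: 490274619/16324 ≈ 30034.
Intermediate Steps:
x(y) = 2/3 - y/6 (x(y) = -(y - 1*4)/6 = -(y - 4)/6 = -(-4 + y)/6 = 2/3 - y/6)
C = 7377/4081 (C = 7377*(1/4081) = 7377/4081 ≈ 1.8076)
k(L, J) = -3 + J*(L - J) (k(L, J) = J*(L - J) - 3 = -3 + J*(L - J))
l = -22862547/4081 (l = (-5568 + 7377/4081) - 36 = -22715631/4081 - 36 = -22862547/4081 ≈ -5602.2)
l*k(-14, x(3)) = -22862547*(-3 - (2/3 - 1/6*3)**2 + (2/3 - 1/6*3)*(-14))/4081 = -22862547*(-3 - (2/3 - 1/2)**2 + (2/3 - 1/2)*(-14))/4081 = -22862547*(-3 - (1/6)**2 + (1/6)*(-14))/4081 = -22862547*(-3 - 1*1/36 - 7/3)/4081 = -22862547*(-3 - 1/36 - 7/3)/4081 = -22862547/4081*(-193/36) = 490274619/16324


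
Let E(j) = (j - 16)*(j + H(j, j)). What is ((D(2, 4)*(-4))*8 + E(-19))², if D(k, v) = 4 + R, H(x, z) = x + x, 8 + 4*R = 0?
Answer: 3728761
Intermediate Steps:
R = -2 (R = -2 + (¼)*0 = -2 + 0 = -2)
H(x, z) = 2*x
D(k, v) = 2 (D(k, v) = 4 - 2 = 2)
E(j) = 3*j*(-16 + j) (E(j) = (j - 16)*(j + 2*j) = (-16 + j)*(3*j) = 3*j*(-16 + j))
((D(2, 4)*(-4))*8 + E(-19))² = ((2*(-4))*8 + 3*(-19)*(-16 - 19))² = (-8*8 + 3*(-19)*(-35))² = (-64 + 1995)² = 1931² = 3728761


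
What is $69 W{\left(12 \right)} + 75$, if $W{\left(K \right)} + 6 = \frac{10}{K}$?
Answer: $- \frac{563}{2} \approx -281.5$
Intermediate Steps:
$W{\left(K \right)} = -6 + \frac{10}{K}$
$69 W{\left(12 \right)} + 75 = 69 \left(-6 + \frac{10}{12}\right) + 75 = 69 \left(-6 + 10 \cdot \frac{1}{12}\right) + 75 = 69 \left(-6 + \frac{5}{6}\right) + 75 = 69 \left(- \frac{31}{6}\right) + 75 = - \frac{713}{2} + 75 = - \frac{563}{2}$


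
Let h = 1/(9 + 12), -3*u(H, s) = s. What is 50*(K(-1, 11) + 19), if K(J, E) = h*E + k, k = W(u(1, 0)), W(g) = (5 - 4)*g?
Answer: 20500/21 ≈ 976.19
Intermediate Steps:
u(H, s) = -s/3
W(g) = g (W(g) = 1*g = g)
k = 0 (k = -⅓*0 = 0)
h = 1/21 ≈ 0.047619
K(J, E) = E/21 (K(J, E) = E/21 + 0 = E/21)
50*(K(-1, 11) + 19) = 50*((1/21)*11 + 19) = 50*(11/21 + 19) = 50*(410/21) = 20500/21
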